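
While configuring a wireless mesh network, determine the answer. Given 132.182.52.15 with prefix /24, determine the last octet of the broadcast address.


Given: IP = 132.182.52.15, prefix = /24
Host bits = 32 - 24 = 8
Network last octet = 15 AND mask = 0
Host part size = 2^8 - 1 = 255
Broadcast last octet = 0 OR 255 = 255

255


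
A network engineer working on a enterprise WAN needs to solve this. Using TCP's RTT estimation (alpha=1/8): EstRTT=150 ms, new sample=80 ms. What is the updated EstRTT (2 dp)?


Given: EstRTT = 150 ms, SampleRTT = 80 ms, alpha = 1/8
New EstRTT = (1 - alpha) * EstRTT + alpha * SampleRTT
(7/8) * 150 = 131.25
(1/8) * 80 = 10
New EstRTT = 131.25 + 10 = 141.25 ms -> 141.25 ms (2 dp)

141.25


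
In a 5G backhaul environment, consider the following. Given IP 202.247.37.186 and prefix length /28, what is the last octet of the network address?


Given: IP = 202.247.37.186, prefix = /28
Subnet mask = 255.255.255.240
Last octet of IP: 186
Last octet of mask: 240
Network last octet = 186 AND 240 = 176

176


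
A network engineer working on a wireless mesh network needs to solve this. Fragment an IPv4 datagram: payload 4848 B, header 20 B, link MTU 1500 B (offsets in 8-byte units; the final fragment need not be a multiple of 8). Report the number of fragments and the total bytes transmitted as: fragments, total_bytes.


Max data per non-final fragment = floor((MTU - header)/8)*8 = floor((1500 - 20)/8)*8 = floor(1480/8)*8 = 1480 B
Final fragment needs no 8-byte alignment: it can carry up to MTU - header = 1480 B
Non-final fragments needed = ceil((payload - 1480) / 1480) = ceil(3368/1480) = ceil(2.2757) = 3
Number of fragments = 3 + 1 = 4
Fragment sizes (data): 3 * 1480 B + 408 B (last, 408 <= 1480 OK)
Total bytes sent = payload + n_frags * header = 4848 + 4*20 = 4848 + 80 = 4928 B

4, 4928


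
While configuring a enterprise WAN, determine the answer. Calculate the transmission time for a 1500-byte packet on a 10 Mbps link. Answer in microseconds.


Given: packet = 1500 bytes, bandwidth = 10 Mbps
Packet in bits = 1500 * 8 = 12000 bits
Bandwidth = 10 * 10^6 = 10000000 bps
Time = 12000 / 10000000 seconds
Time in us = 12000 * 10^6 / 10000000 = 1200

1200


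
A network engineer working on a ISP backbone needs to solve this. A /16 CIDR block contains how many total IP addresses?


Given: CIDR prefix /16
Host bits = 32 - 16 = 16
Total addresses = 2^16 = 65536

65536


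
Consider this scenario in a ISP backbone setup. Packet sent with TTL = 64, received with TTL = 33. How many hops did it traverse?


Given: initial TTL = 64, received TTL = 33
Hops = initial TTL - received TTL
Hops = 64 - 33 = 31

31


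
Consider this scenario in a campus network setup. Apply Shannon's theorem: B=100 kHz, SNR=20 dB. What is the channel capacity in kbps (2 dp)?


Given: B = 100 kHz, SNR = 20 dB
SNR linear = 10^(20/10) = 100
1 + SNR = 101
log2(101) = 6.6582114828
C = 100 * 1000 * 6.6582114828 = 665821.1483 bps
C = 665.821148 kbps -> 665.82 kbps (2 dp)

665.82


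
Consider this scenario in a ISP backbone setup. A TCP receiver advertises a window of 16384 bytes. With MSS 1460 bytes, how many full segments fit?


Given: RWND = 16384 bytes, MSS = 1460 bytes
Full segments = floor(RWND / MSS)
Full segments = floor(16384 / 1460)
Full segments = floor(11.2219) = 11

11


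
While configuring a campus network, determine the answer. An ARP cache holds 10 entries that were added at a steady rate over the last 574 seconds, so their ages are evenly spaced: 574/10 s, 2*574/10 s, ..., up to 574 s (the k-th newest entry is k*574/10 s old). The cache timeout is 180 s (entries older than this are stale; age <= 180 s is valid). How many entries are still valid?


Ages are k * 574/10 s for k = 1..10 (spacing = 57.4000 s).
Entry k is valid iff k * 574/10 <= 180 iff k <= 10 * 180 / 574 = 3.1359
n_valid = floor(3.1359) = 3
(n_stale = 10 - 3 = 7)

3


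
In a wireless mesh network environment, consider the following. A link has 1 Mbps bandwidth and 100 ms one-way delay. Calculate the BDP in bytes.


Given: bandwidth = 1 Mbps, delay = 100 ms
BDP in bits = 1 * 10^6 * 100 / 1000
BDP in bits = 100000
BDP in bytes = 100000 / 8 = 12500

12500


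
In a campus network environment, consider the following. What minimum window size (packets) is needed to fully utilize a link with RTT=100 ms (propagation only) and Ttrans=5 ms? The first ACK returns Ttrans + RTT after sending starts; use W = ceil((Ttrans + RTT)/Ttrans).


Given: Ttrans = 5 ms, RTT = 100 ms (= 2 * Tprop, Tprop = 50 ms)
Time until first ACK returns = Ttrans + RTT = 5 + 100 = 105 ms
Need W * Ttrans >= Ttrans + RTT  ->  W >= (Ttrans + RTT) / Ttrans
(Ttrans + RTT) / Ttrans = 105 / 5 = 21
W_min = ceil(21) = 21

21


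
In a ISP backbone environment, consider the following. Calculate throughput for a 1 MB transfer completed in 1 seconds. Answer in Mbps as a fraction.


Given: file = 1 MB, time = 1 s
File in Mb = 1 * 8 = 8 Mb
Throughput = 8 / 1 Mbps
Throughput = 8 Mbps

8


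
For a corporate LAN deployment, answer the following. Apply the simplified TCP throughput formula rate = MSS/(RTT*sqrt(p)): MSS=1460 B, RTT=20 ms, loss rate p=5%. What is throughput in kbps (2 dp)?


Given: MSS = 1460 bytes, RTT = 20 ms, loss = 5%
RTT in seconds = 20 / 1000 = 0.02
Loss rate = 5% = 0.05
sqrt(loss) = sqrt(0.05) = 0.223606797750
Throughput (bytes/s) = 1460 / (0.02 * 0.223606797750) = 326465.9247
Throughput (kbps) = 326465.9247 * 8 / 1000 = 2611.727398 -> 2611.73 kbps (2 dp)

2611.73


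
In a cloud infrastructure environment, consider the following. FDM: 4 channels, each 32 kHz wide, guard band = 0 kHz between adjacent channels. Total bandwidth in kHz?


Given: 4 channels, 32 kHz each, guard = 0 kHz
Channel bandwidth = 4 * 32 = 128 kHz
Guard bands = 3 gaps * 0 kHz = 0 kHz
Total = 128 + 0 = 128 kHz

128


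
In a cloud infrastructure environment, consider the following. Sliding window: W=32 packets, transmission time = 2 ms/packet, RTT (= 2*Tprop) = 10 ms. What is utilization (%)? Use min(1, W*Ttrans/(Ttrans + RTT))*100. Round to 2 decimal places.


Given: W = 32, Ttrans = 2 ms, RTT = 10 ms (= 2 * Tprop, Tprop = 5 ms)
Cycle time = Ttrans + RTT = 2 + 10 = 12 ms (first packet sent until its ACK returns)
W * Ttrans = 32 * 2 = 64 ms of sending per cycle
W * Ttrans / (Ttrans + RTT) = 64 / 12 = 5.333333
U = min(1, 5.333333) = 1.000000
U% = 100.00%

100.00


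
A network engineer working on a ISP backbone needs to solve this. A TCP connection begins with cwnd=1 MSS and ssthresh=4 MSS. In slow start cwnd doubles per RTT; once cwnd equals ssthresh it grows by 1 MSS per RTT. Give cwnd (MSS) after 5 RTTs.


RTT 0: cwnd = 1 MSS (initial)
RTT 1: cwnd = 2 MSS (slow start, doubled)
RTT 2: cwnd = 4 MSS (slow start, doubled)
RTT 3: cwnd = 5 MSS (congestion avoidance, +1)
RTT 4: cwnd = 6 MSS (congestion avoidance, +1)
RTT 5: cwnd = 7 MSS (congestion avoidance, +1)

7


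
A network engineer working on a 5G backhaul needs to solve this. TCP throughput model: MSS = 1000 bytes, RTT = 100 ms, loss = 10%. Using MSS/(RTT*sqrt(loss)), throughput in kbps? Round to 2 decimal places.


Given: MSS = 1000 bytes, RTT = 100 ms, loss = 10%
RTT in seconds = 100 / 1000 = 0.1
Loss rate = 10% = 0.1
sqrt(loss) = sqrt(0.1) = 0.316227766017
Throughput (bytes/s) = 1000 / (0.1 * 0.316227766017) = 31622.7766
Throughput (kbps) = 31622.7766 * 8 / 1000 = 252.982213 -> 252.98 kbps (2 dp)

252.98


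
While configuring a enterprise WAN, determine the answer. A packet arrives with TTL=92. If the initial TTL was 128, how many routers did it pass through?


Given: initial TTL = 128, received TTL = 92
Hops = initial TTL - received TTL
Hops = 128 - 92 = 36

36


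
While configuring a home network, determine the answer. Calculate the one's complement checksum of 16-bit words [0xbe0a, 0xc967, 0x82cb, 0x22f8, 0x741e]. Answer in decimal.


Given words: [0xbe0a, 0xc967, 0x82cb, 0x22f8, 0x741e]
Step 1: Sum all words
Raw sum = 48650 + 51559 + 33483 + 8952 + 29726 = 172370
Step 2: Fold carry: (41298 + 2) = 41300
One's complement = ~41300 & 0xFFFF = 24235

24235


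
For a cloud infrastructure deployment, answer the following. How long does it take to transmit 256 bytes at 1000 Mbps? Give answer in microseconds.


Given: packet = 256 bytes, bandwidth = 1000 Mbps
Packet in bits = 256 * 8 = 2048 bits
Bandwidth = 1000 * 10^6 = 1000000000 bps
Time = 2048 / 1000000000 seconds
Time in us = 2048 * 10^6 / 1000000000 = 2.048

2.048


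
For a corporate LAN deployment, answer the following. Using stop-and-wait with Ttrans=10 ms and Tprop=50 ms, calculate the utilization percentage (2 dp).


Given: Ttrans = 10 ms, Tprop = 50 ms
RTT = 2 * Tprop = 2 * 50 = 100 ms
U = Ttrans / (Ttrans + RTT)
U = 10 / (10 + 100)
U = 10 / 110 = 0.090909
U% = 9.09%

9.09


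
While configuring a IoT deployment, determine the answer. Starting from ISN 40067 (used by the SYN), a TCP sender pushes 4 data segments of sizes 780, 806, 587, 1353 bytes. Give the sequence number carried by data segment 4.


The SYN occupies sequence number ISN = 40067, so the first data byte is ISN + 1 = 40068.
SEQ of data segment i = (ISN + 1) + sum of payload sizes of segments 1..i-1.
Segment 1: SEQ = 40068, payload = 780 bytes
Segment 2: SEQ = 40848, payload = 806 bytes
Segment 3: SEQ = 41654, payload = 587 bytes
Segment 4: SEQ = 42241, payload = 1353 bytes
SEQ of segment 4 = 40068 + 780 + 806 + 587 = 42241

42241


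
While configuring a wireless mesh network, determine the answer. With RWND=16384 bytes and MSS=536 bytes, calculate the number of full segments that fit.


Given: RWND = 16384 bytes, MSS = 536 bytes
Full segments = floor(RWND / MSS)
Full segments = floor(16384 / 536)
Full segments = floor(30.5672) = 30

30


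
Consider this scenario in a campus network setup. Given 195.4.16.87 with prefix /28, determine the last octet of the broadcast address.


Given: IP = 195.4.16.87, prefix = /28
Host bits = 32 - 28 = 4
Network last octet = 87 AND mask = 80
Host part size = 2^4 - 1 = 15
Broadcast last octet = 80 OR 15 = 95

95


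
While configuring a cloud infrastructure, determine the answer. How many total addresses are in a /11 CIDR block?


Given: CIDR prefix /11
Host bits = 32 - 11 = 21
Total addresses = 2^21 = 2097152

2097152


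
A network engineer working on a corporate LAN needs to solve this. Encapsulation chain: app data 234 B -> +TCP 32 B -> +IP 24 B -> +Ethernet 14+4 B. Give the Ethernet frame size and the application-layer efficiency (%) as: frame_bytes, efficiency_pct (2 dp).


TCP segment = 234 + 32 = 266 B
IP packet = 266 + 24 = 290 B
Ethernet frame = 290 + 14 + 4 = 308 B
Efficiency = app / frame = 234 / 308 = 0.759740 = 75.9740% -> 75.97% (2 dp)

308, 75.97


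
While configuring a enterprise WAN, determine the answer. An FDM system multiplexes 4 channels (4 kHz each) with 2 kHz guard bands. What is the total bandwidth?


Given: 4 channels, 4 kHz each, guard = 2 kHz
Channel bandwidth = 4 * 4 = 16 kHz
Guard bands = 3 gaps * 2 kHz = 6 kHz
Total = 16 + 6 = 22 kHz

22


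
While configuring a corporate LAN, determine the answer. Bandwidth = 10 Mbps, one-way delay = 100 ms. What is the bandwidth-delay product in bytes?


Given: bandwidth = 10 Mbps, delay = 100 ms
BDP in bits = 10 * 10^6 * 100 / 1000
BDP in bits = 1000000
BDP in bytes = 1000000 / 8 = 125000

125000


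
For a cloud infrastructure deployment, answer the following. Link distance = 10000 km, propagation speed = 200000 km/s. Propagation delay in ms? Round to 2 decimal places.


Given: distance = 10000 km, speed = 200000 km/s
Delay = distance / speed = 10000 / 200000 seconds
Delay in ms = 10000 * 1000 / 200000
Delay = 50.0000 ms
Rounded to 2 dp = 50.00 ms

50.00


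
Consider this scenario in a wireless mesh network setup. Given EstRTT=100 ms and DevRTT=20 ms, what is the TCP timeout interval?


Given: EstRTT = 100 ms, DevRTT = 20 ms
Timeout = EstRTT + 4 * DevRTT
4 * DevRTT = 4 * 20 = 80
Timeout = 100 + 80 = 180 ms

180


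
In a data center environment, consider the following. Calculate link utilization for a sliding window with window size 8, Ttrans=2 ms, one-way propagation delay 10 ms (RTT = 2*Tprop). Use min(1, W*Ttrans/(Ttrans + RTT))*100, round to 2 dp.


Given: W = 8, Ttrans = 2 ms, RTT = 20 ms (= 2 * Tprop, Tprop = 10 ms)
Cycle time = Ttrans + RTT = 2 + 20 = 22 ms (first packet sent until its ACK returns)
W * Ttrans = 8 * 2 = 16 ms of sending per cycle
W * Ttrans / (Ttrans + RTT) = 16 / 22 = 0.727273
U = min(1, 0.727273) = 0.727273
U% = 72.73%

72.73


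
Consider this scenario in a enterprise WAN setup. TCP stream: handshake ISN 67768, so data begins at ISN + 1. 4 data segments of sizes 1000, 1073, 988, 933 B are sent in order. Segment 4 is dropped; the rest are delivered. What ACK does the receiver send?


SYN uses sequence number 67768; first data byte = ISN + 1 = 67769.
Segment 1: SEQ = 67769, len = 1000 B, covers [67769, 68768]
Segment 2: SEQ = 68769, len = 1073 B, covers [68769, 69841]
Segment 3: SEQ = 69842, len = 988 B, covers [69842, 70829]
Segment 4: SEQ = 70830, len = 933 B, covers [70830, 71762] [LOST]
In-order data received: bytes [67769, 70829] (segments 1..3).
Segment 4 missing -> gap begins at byte 70830.
Cumulative ACK = next expected in-order byte = 67769 + 1000 + 1073 + 988 = 70830

70830


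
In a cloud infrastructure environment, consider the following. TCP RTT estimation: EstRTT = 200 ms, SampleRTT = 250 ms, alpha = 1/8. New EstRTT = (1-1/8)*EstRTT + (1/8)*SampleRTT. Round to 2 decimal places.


Given: EstRTT = 200 ms, SampleRTT = 250 ms, alpha = 1/8
New EstRTT = (1 - alpha) * EstRTT + alpha * SampleRTT
(7/8) * 200 = 175
(1/8) * 250 = 31.25
New EstRTT = 175 + 31.25 = 206.25 ms -> 206.25 ms (2 dp)

206.25


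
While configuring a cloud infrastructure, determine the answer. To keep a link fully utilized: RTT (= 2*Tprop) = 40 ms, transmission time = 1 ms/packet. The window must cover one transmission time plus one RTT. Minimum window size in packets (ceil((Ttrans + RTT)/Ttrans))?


Given: Ttrans = 1 ms, RTT = 40 ms (= 2 * Tprop, Tprop = 20 ms)
Time until first ACK returns = Ttrans + RTT = 1 + 40 = 41 ms
Need W * Ttrans >= Ttrans + RTT  ->  W >= (Ttrans + RTT) / Ttrans
(Ttrans + RTT) / Ttrans = 41 / 1 = 41
W_min = ceil(41) = 41

41


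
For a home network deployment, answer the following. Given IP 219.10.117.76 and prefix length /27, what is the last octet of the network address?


Given: IP = 219.10.117.76, prefix = /27
Subnet mask = 255.255.255.224
Last octet of IP: 76
Last octet of mask: 224
Network last octet = 76 AND 224 = 64

64


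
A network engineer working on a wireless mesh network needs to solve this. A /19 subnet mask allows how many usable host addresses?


Given: subnet mask /19
Host bits = 32 - 19 = 13
Total addresses = 2^13 = 8192
Usable hosts = 8192 - 2 (network + broadcast) = 8190

8190


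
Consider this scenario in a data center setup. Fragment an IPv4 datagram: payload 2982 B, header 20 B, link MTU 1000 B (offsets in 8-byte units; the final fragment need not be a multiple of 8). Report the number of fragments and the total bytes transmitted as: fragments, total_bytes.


Max data per non-final fragment = floor((MTU - header)/8)*8 = floor((1000 - 20)/8)*8 = floor(980/8)*8 = 976 B
Final fragment needs no 8-byte alignment: it can carry up to MTU - header = 980 B
Non-final fragments needed = ceil((payload - 980) / 976) = ceil(2002/976) = ceil(2.0512) = 3
Number of fragments = 3 + 1 = 4
Fragment sizes (data): 3 * 976 B + 54 B (last, 54 <= 980 OK)
Total bytes sent = payload + n_frags * header = 2982 + 4*20 = 2982 + 80 = 3062 B

4, 3062


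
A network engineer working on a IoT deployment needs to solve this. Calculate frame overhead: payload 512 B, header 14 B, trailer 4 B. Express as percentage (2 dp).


Given: payload = 512 B, header = 14 B, trailer = 4 B
Overhead bytes = header + trailer = 14 + 4 = 18
Total frame = payload + overhead = 512 + 18 = 530
Overhead % = 18 / 530 * 100 = 3.3962% -> 3.40% (2 dp)

3.40


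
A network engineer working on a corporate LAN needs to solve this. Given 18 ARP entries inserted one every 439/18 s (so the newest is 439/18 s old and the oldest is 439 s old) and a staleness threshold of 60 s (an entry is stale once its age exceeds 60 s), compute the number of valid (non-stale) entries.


Ages are k * 439/18 s for k = 1..18 (spacing = 24.3889 s).
Entry k is valid iff k * 439/18 <= 60 iff k <= 18 * 60 / 439 = 2.4601
n_valid = floor(2.4601) = 2
(n_stale = 18 - 2 = 16)

2


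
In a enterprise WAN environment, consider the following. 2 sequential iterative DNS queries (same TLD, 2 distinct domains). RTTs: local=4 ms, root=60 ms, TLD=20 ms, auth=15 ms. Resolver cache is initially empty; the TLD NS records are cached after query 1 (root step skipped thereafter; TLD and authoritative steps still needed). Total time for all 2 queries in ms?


Lookup 1 (cold cache): local + root + TLD + auth = 4 + 60 + 20 + 15 = 99 ms
Lookups 2..2 (TLD NS cached -> skip root; new domain -> still ask TLD and auth): local + TLD + auth = 4 + 20 + 15 = 39 ms each
Remaining 1 lookups: 1 * 39 = 39 ms
Total = 99 + 39 = 138 ms

138


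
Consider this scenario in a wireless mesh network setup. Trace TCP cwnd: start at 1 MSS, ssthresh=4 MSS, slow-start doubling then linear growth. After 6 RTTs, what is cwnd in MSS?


RTT 0: cwnd = 1 MSS (initial)
RTT 1: cwnd = 2 MSS (slow start, doubled)
RTT 2: cwnd = 4 MSS (slow start, doubled)
RTT 3: cwnd = 5 MSS (congestion avoidance, +1)
RTT 4: cwnd = 6 MSS (congestion avoidance, +1)
RTT 5: cwnd = 7 MSS (congestion avoidance, +1)
RTT 6: cwnd = 8 MSS (congestion avoidance, +1)

8


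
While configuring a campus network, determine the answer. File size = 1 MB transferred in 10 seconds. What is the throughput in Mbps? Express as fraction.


Given: file = 1 MB, time = 10 s
File in Mb = 1 * 8 = 8 Mb
Throughput = 8 / 10 Mbps
Throughput = 4/5 Mbps

4/5


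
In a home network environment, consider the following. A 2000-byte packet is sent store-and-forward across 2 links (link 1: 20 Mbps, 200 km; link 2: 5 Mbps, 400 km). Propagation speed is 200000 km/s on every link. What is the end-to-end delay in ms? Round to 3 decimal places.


Packet = 2000 bytes = 16000 bits. Store-and-forward: sum (t_trans + t_prop) per link.
Link 1: t_trans = 16000/(20*10^6) s = 0.8000 ms; t_prop = 200/200000 s = 1.0000 ms; subtotal = 1.8000 ms
Link 2: t_trans = 16000/(5*10^6) s = 3.2000 ms; t_prop = 400/200000 s = 2.0000 ms; subtotal = 5.2000 ms
End-to-end = 1.8000 + 5.2000 = 7.0000 ms -> 7.000 ms (3 dp)

7.000


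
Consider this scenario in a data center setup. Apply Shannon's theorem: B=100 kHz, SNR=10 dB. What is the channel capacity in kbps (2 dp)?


Given: B = 100 kHz, SNR = 10 dB
SNR linear = 10^(10/10) = 10
1 + SNR = 11
log2(11) = 3.4594316186
C = 100 * 1000 * 3.4594316186 = 345943.1619 bps
C = 345.943162 kbps -> 345.94 kbps (2 dp)

345.94


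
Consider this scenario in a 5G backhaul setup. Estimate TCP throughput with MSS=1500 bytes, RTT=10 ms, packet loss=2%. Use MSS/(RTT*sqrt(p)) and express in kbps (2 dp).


Given: MSS = 1500 bytes, RTT = 10 ms, loss = 2%
RTT in seconds = 10 / 1000 = 0.01
Loss rate = 2% = 0.02
sqrt(loss) = sqrt(0.02) = 0.141421356237
Throughput (bytes/s) = 1500 / (0.01 * 0.141421356237) = 1060660.1718
Throughput (kbps) = 1060660.1718 * 8 / 1000 = 8485.281374 -> 8485.28 kbps (2 dp)

8485.28


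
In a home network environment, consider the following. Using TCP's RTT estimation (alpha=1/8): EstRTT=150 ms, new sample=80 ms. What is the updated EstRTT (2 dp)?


Given: EstRTT = 150 ms, SampleRTT = 80 ms, alpha = 1/8
New EstRTT = (1 - alpha) * EstRTT + alpha * SampleRTT
(7/8) * 150 = 131.25
(1/8) * 80 = 10
New EstRTT = 131.25 + 10 = 141.25 ms -> 141.25 ms (2 dp)

141.25


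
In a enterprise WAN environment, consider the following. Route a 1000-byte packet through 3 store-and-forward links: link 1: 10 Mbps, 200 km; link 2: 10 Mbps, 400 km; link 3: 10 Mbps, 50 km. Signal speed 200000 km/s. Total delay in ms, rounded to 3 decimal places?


Packet = 1000 bytes = 8000 bits. Store-and-forward: sum (t_trans + t_prop) per link.
Link 1: t_trans = 8000/(10*10^6) s = 0.8000 ms; t_prop = 200/200000 s = 1.0000 ms; subtotal = 1.8000 ms
Link 2: t_trans = 8000/(10*10^6) s = 0.8000 ms; t_prop = 400/200000 s = 2.0000 ms; subtotal = 2.8000 ms
Link 3: t_trans = 8000/(10*10^6) s = 0.8000 ms; t_prop = 50/200000 s = 0.2500 ms; subtotal = 1.0500 ms
End-to-end = 1.8000 + 2.8000 + 1.0500 = 5.6500 ms -> 5.650 ms (3 dp)

5.650


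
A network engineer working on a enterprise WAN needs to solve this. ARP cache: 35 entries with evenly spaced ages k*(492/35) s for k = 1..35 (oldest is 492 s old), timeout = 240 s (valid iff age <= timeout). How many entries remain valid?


Ages are k * 492/35 s for k = 1..35 (spacing = 14.0571 s).
Entry k is valid iff k * 492/35 <= 240 iff k <= 35 * 240 / 492 = 17.0732
n_valid = floor(17.0732) = 17
(n_stale = 35 - 17 = 18)

17


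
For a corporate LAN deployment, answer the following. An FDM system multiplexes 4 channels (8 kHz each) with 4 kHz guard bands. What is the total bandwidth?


Given: 4 channels, 8 kHz each, guard = 4 kHz
Channel bandwidth = 4 * 8 = 32 kHz
Guard bands = 3 gaps * 4 kHz = 12 kHz
Total = 32 + 12 = 44 kHz

44


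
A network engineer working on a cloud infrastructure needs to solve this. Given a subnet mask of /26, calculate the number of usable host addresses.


Given: subnet mask /26
Host bits = 32 - 26 = 6
Total addresses = 2^6 = 64
Usable hosts = 64 - 2 (network + broadcast) = 62

62


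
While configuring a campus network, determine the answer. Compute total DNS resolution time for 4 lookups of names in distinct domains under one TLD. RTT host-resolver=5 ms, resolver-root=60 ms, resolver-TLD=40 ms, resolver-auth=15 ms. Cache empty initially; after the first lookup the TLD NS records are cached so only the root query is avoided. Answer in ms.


Lookup 1 (cold cache): local + root + TLD + auth = 5 + 60 + 40 + 15 = 120 ms
Lookups 2..4 (TLD NS cached -> skip root; new domain -> still ask TLD and auth): local + TLD + auth = 5 + 40 + 15 = 60 ms each
Remaining 3 lookups: 3 * 60 = 180 ms
Total = 120 + 180 = 300 ms

300


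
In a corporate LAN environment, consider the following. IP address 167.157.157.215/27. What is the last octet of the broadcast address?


Given: IP = 167.157.157.215, prefix = /27
Host bits = 32 - 27 = 5
Network last octet = 215 AND mask = 192
Host part size = 2^5 - 1 = 31
Broadcast last octet = 192 OR 31 = 223

223


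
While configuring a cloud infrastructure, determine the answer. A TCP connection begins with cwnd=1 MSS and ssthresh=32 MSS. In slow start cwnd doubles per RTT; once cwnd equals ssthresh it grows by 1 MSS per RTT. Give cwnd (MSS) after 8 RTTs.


RTT 0: cwnd = 1 MSS (initial)
RTT 1: cwnd = 2 MSS (slow start, doubled)
RTT 2: cwnd = 4 MSS (slow start, doubled)
RTT 3: cwnd = 8 MSS (slow start, doubled)
RTT 4: cwnd = 16 MSS (slow start, doubled)
RTT 5: cwnd = 32 MSS (slow start, doubled)
RTT 6: cwnd = 33 MSS (congestion avoidance, +1)
RTT 7: cwnd = 34 MSS (congestion avoidance, +1)
RTT 8: cwnd = 35 MSS (congestion avoidance, +1)

35


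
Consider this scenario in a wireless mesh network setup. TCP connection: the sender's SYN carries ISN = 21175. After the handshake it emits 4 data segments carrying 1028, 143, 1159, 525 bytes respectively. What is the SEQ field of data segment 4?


The SYN occupies sequence number ISN = 21175, so the first data byte is ISN + 1 = 21176.
SEQ of data segment i = (ISN + 1) + sum of payload sizes of segments 1..i-1.
Segment 1: SEQ = 21176, payload = 1028 bytes
Segment 2: SEQ = 22204, payload = 143 bytes
Segment 3: SEQ = 22347, payload = 1159 bytes
Segment 4: SEQ = 23506, payload = 525 bytes
SEQ of segment 4 = 21176 + 1028 + 143 + 1159 = 23506

23506


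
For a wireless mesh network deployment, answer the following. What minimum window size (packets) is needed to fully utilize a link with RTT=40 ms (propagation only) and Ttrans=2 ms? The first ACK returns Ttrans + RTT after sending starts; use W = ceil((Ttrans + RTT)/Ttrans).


Given: Ttrans = 2 ms, RTT = 40 ms (= 2 * Tprop, Tprop = 20 ms)
Time until first ACK returns = Ttrans + RTT = 2 + 40 = 42 ms
Need W * Ttrans >= Ttrans + RTT  ->  W >= (Ttrans + RTT) / Ttrans
(Ttrans + RTT) / Ttrans = 42 / 2 = 21
W_min = ceil(21) = 21

21


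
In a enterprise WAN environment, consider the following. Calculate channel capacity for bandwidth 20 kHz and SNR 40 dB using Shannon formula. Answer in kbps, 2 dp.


Given: B = 20 kHz, SNR = 40 dB
SNR linear = 10^(40/10) = 10000
1 + SNR = 10001
log2(10001) = 13.2878566418
C = 20 * 1000 * 13.2878566418 = 265757.1328 bps
C = 265.757133 kbps -> 265.76 kbps (2 dp)

265.76


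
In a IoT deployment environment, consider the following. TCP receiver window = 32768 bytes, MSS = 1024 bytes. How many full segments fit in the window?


Given: RWND = 32768 bytes, MSS = 1024 bytes
Full segments = floor(RWND / MSS)
Full segments = floor(32768 / 1024)
Full segments = floor(32.0) = 32

32


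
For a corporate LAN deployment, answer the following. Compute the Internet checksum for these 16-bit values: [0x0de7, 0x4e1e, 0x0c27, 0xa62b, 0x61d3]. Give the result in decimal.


Given words: [0x0de7, 0x4e1e, 0x0c27, 0xa62b, 0x61d3]
Step 1: Sum all words
Raw sum = 3559 + 19998 + 3111 + 42539 + 25043 = 94250
Step 2: Fold carry: (28714 + 1) = 28715
One's complement = ~28715 & 0xFFFF = 36820

36820


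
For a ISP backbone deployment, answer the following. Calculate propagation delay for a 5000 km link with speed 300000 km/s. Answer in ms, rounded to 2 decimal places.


Given: distance = 5000 km, speed = 300000 km/s
Delay = distance / speed = 5000 / 300000 seconds
Delay in ms = 5000 * 1000 / 300000
Delay = 16.6667 ms
Rounded to 2 dp = 16.67 ms

16.67


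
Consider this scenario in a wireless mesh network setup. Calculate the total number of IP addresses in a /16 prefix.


Given: CIDR prefix /16
Host bits = 32 - 16 = 16
Total addresses = 2^16 = 65536

65536


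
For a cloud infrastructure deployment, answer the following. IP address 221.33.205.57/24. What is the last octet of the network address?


Given: IP = 221.33.205.57, prefix = /24
Subnet mask = 255.255.255.0
Last octet of IP: 57
Last octet of mask: 0
Network last octet = 57 AND 0 = 0

0


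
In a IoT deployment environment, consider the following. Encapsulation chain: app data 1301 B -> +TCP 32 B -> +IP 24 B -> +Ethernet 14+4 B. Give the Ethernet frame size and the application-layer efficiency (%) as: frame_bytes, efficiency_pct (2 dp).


TCP segment = 1301 + 32 = 1333 B
IP packet = 1333 + 24 = 1357 B
Ethernet frame = 1357 + 14 + 4 = 1375 B
Efficiency = app / frame = 1301 / 1375 = 0.946182 = 94.6182% -> 94.62% (2 dp)

1375, 94.62


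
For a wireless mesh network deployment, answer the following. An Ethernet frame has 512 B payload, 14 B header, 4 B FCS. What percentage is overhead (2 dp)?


Given: payload = 512 B, header = 14 B, trailer = 4 B
Overhead bytes = header + trailer = 14 + 4 = 18
Total frame = payload + overhead = 512 + 18 = 530
Overhead % = 18 / 530 * 100 = 3.3962% -> 3.40% (2 dp)

3.40


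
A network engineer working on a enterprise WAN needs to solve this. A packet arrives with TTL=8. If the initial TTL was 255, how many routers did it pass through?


Given: initial TTL = 255, received TTL = 8
Hops = initial TTL - received TTL
Hops = 255 - 8 = 247

247


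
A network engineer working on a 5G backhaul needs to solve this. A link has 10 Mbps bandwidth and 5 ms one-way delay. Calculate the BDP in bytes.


Given: bandwidth = 10 Mbps, delay = 5 ms
BDP in bits = 10 * 10^6 * 5 / 1000
BDP in bits = 50000
BDP in bytes = 50000 / 8 = 6250

6250


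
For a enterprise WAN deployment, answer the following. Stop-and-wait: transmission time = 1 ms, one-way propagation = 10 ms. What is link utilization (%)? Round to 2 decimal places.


Given: Ttrans = 1 ms, Tprop = 10 ms
RTT = 2 * Tprop = 2 * 10 = 20 ms
U = Ttrans / (Ttrans + RTT)
U = 1 / (1 + 20)
U = 1 / 21 = 0.047619
U% = 4.76%

4.76


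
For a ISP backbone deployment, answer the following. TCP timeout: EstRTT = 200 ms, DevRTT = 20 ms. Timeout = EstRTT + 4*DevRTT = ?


Given: EstRTT = 200 ms, DevRTT = 20 ms
Timeout = EstRTT + 4 * DevRTT
4 * DevRTT = 4 * 20 = 80
Timeout = 200 + 80 = 280 ms

280


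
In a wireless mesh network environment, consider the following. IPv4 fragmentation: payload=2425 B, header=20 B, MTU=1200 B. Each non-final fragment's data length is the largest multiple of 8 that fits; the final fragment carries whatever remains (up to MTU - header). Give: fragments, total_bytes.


Max data per non-final fragment = floor((MTU - header)/8)*8 = floor((1200 - 20)/8)*8 = floor(1180/8)*8 = 1176 B
Final fragment needs no 8-byte alignment: it can carry up to MTU - header = 1180 B
Non-final fragments needed = ceil((payload - 1180) / 1176) = ceil(1245/1176) = ceil(1.0587) = 2
Number of fragments = 2 + 1 = 3
Fragment sizes (data): 2 * 1176 B + 73 B (last, 73 <= 1180 OK)
Total bytes sent = payload + n_frags * header = 2425 + 3*20 = 2425 + 60 = 2485 B

3, 2485


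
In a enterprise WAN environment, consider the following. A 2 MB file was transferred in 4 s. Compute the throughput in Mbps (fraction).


Given: file = 2 MB, time = 4 s
File in Mb = 2 * 8 = 16 Mb
Throughput = 16 / 4 Mbps
Throughput = 4 Mbps

4


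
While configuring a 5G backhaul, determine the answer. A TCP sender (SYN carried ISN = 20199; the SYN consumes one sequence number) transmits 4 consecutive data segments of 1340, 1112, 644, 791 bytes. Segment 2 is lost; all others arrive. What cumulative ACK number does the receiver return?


SYN uses sequence number 20199; first data byte = ISN + 1 = 20200.
Segment 1: SEQ = 20200, len = 1340 B, covers [20200, 21539]
Segment 2: SEQ = 21540, len = 1112 B, covers [21540, 22651] [LOST]
Segment 3: SEQ = 22652, len = 644 B, covers [22652, 23295]
Segment 4: SEQ = 23296, len = 791 B, covers [23296, 24086]
In-order data received: bytes [20200, 21539] (segments 1..1).
Segment 2 missing -> gap begins at byte 21540; later segments buffered out of order.
Cumulative ACK = next expected in-order byte = 20200 + 1340 = 21540

21540


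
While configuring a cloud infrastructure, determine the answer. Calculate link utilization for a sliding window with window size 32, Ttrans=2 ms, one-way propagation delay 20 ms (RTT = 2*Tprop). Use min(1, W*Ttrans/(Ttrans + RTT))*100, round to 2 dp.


Given: W = 32, Ttrans = 2 ms, RTT = 40 ms (= 2 * Tprop, Tprop = 20 ms)
Cycle time = Ttrans + RTT = 2 + 40 = 42 ms (first packet sent until its ACK returns)
W * Ttrans = 32 * 2 = 64 ms of sending per cycle
W * Ttrans / (Ttrans + RTT) = 64 / 42 = 1.523810
U = min(1, 1.523810) = 1.000000
U% = 100.00%

100.00


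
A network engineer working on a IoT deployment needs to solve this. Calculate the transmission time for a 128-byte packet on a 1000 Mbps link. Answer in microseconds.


Given: packet = 128 bytes, bandwidth = 1000 Mbps
Packet in bits = 128 * 8 = 1024 bits
Bandwidth = 1000 * 10^6 = 1000000000 bps
Time = 1024 / 1000000000 seconds
Time in us = 1024 * 10^6 / 1000000000 = 1.024

1.024


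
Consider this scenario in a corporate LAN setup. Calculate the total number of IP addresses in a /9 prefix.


Given: CIDR prefix /9
Host bits = 32 - 9 = 23
Total addresses = 2^23 = 8388608

8388608


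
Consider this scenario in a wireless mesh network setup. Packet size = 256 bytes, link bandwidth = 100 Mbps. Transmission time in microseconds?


Given: packet = 256 bytes, bandwidth = 100 Mbps
Packet in bits = 256 * 8 = 2048 bits
Bandwidth = 100 * 10^6 = 100000000 bps
Time = 2048 / 100000000 seconds
Time in us = 2048 * 10^6 / 100000000 = 20.48

20.48


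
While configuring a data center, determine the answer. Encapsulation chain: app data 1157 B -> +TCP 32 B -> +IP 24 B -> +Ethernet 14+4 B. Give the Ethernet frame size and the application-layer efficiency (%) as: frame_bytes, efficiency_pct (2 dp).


TCP segment = 1157 + 32 = 1189 B
IP packet = 1189 + 24 = 1213 B
Ethernet frame = 1213 + 14 + 4 = 1231 B
Efficiency = app / frame = 1157 / 1231 = 0.939886 = 93.9886% -> 93.99% (2 dp)

1231, 93.99


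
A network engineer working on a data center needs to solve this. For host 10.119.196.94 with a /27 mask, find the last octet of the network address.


Given: IP = 10.119.196.94, prefix = /27
Subnet mask = 255.255.255.224
Last octet of IP: 94
Last octet of mask: 224
Network last octet = 94 AND 224 = 64

64


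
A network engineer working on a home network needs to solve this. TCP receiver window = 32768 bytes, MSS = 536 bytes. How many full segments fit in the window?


Given: RWND = 32768 bytes, MSS = 536 bytes
Full segments = floor(RWND / MSS)
Full segments = floor(32768 / 536)
Full segments = floor(61.1343) = 61

61


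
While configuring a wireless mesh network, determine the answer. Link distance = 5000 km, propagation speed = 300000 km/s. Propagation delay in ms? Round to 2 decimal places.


Given: distance = 5000 km, speed = 300000 km/s
Delay = distance / speed = 5000 / 300000 seconds
Delay in ms = 5000 * 1000 / 300000
Delay = 16.6667 ms
Rounded to 2 dp = 16.67 ms

16.67


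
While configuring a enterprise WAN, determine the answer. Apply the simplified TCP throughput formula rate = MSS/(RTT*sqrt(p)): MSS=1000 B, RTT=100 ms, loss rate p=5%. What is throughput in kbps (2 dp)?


Given: MSS = 1000 bytes, RTT = 100 ms, loss = 5%
RTT in seconds = 100 / 1000 = 0.1
Loss rate = 5% = 0.05
sqrt(loss) = sqrt(0.05) = 0.223606797750
Throughput (bytes/s) = 1000 / (0.1 * 0.223606797750) = 44721.3595
Throughput (kbps) = 44721.3595 * 8 / 1000 = 357.770876 -> 357.77 kbps (2 dp)

357.77


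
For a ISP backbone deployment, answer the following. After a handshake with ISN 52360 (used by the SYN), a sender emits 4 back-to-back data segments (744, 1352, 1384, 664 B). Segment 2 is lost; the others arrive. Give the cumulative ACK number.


SYN uses sequence number 52360; first data byte = ISN + 1 = 52361.
Segment 1: SEQ = 52361, len = 744 B, covers [52361, 53104]
Segment 2: SEQ = 53105, len = 1352 B, covers [53105, 54456] [LOST]
Segment 3: SEQ = 54457, len = 1384 B, covers [54457, 55840]
Segment 4: SEQ = 55841, len = 664 B, covers [55841, 56504]
In-order data received: bytes [52361, 53104] (segments 1..1).
Segment 2 missing -> gap begins at byte 53105; later segments buffered out of order.
Cumulative ACK = next expected in-order byte = 52361 + 744 = 53105

53105


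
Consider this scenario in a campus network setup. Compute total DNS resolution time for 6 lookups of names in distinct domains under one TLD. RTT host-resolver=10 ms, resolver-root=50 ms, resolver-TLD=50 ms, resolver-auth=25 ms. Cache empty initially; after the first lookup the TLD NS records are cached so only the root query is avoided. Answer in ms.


Lookup 1 (cold cache): local + root + TLD + auth = 10 + 50 + 50 + 25 = 135 ms
Lookups 2..6 (TLD NS cached -> skip root; new domain -> still ask TLD and auth): local + TLD + auth = 10 + 50 + 25 = 85 ms each
Remaining 5 lookups: 5 * 85 = 425 ms
Total = 135 + 425 = 560 ms

560


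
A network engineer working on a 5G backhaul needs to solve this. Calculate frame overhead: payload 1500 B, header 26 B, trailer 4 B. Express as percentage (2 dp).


Given: payload = 1500 B, header = 26 B, trailer = 4 B
Overhead bytes = header + trailer = 26 + 4 = 30
Total frame = payload + overhead = 1500 + 30 = 1530
Overhead % = 30 / 1530 * 100 = 1.9608% -> 1.96% (2 dp)

1.96


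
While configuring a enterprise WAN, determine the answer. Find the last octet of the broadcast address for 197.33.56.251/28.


Given: IP = 197.33.56.251, prefix = /28
Host bits = 32 - 28 = 4
Network last octet = 251 AND mask = 240
Host part size = 2^4 - 1 = 15
Broadcast last octet = 240 OR 15 = 255

255


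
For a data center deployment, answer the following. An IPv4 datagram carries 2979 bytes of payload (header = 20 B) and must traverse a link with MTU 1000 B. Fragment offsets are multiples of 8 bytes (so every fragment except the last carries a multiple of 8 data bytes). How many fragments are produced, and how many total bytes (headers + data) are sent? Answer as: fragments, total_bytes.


Max data per non-final fragment = floor((MTU - header)/8)*8 = floor((1000 - 20)/8)*8 = floor(980/8)*8 = 976 B
Final fragment needs no 8-byte alignment: it can carry up to MTU - header = 980 B
Non-final fragments needed = ceil((payload - 980) / 976) = ceil(1999/976) = ceil(2.0482) = 3
Number of fragments = 3 + 1 = 4
Fragment sizes (data): 3 * 976 B + 51 B (last, 51 <= 980 OK)
Total bytes sent = payload + n_frags * header = 2979 + 4*20 = 2979 + 80 = 3059 B

4, 3059


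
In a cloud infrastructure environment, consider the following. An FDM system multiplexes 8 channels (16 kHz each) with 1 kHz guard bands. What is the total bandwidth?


Given: 8 channels, 16 kHz each, guard = 1 kHz
Channel bandwidth = 8 * 16 = 128 kHz
Guard bands = 7 gaps * 1 kHz = 7 kHz
Total = 128 + 7 = 135 kHz

135


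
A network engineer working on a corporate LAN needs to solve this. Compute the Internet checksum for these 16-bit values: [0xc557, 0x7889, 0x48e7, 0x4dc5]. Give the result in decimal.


Given words: [0xc557, 0x7889, 0x48e7, 0x4dc5]
Step 1: Sum all words
Raw sum = 50519 + 30857 + 18663 + 19909 = 119948
Step 2: Fold carry: (54412 + 1) = 54413
One's complement = ~54413 & 0xFFFF = 11122

11122


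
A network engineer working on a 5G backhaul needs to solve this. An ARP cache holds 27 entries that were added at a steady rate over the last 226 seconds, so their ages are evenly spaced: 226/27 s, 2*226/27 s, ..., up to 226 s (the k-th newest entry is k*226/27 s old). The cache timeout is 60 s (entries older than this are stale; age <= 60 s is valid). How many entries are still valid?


Ages are k * 226/27 s for k = 1..27 (spacing = 8.3704 s).
Entry k is valid iff k * 226/27 <= 60 iff k <= 27 * 60 / 226 = 7.1681
n_valid = floor(7.1681) = 7
(n_stale = 27 - 7 = 20)

7


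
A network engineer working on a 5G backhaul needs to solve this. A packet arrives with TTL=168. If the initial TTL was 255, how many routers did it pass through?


Given: initial TTL = 255, received TTL = 168
Hops = initial TTL - received TTL
Hops = 255 - 168 = 87

87


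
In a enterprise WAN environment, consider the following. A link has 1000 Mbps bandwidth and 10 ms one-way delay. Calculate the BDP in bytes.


Given: bandwidth = 1000 Mbps, delay = 10 ms
BDP in bits = 1000 * 10^6 * 10 / 1000
BDP in bits = 10000000
BDP in bytes = 10000000 / 8 = 1250000

1250000


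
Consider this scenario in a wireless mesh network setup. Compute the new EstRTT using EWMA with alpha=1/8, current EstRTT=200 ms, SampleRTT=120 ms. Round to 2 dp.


Given: EstRTT = 200 ms, SampleRTT = 120 ms, alpha = 1/8
New EstRTT = (1 - alpha) * EstRTT + alpha * SampleRTT
(7/8) * 200 = 175
(1/8) * 120 = 15
New EstRTT = 175 + 15 = 190 ms -> 190.00 ms (2 dp)

190.00


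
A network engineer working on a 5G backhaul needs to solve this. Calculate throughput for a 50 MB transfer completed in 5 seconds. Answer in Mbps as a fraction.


Given: file = 50 MB, time = 5 s
File in Mb = 50 * 8 = 400 Mb
Throughput = 400 / 5 Mbps
Throughput = 80 Mbps

80


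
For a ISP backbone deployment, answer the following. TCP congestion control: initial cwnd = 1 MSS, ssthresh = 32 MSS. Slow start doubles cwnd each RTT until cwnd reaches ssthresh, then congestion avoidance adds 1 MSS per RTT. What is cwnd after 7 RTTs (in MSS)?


RTT 0: cwnd = 1 MSS (initial)
RTT 1: cwnd = 2 MSS (slow start, doubled)
RTT 2: cwnd = 4 MSS (slow start, doubled)
RTT 3: cwnd = 8 MSS (slow start, doubled)
RTT 4: cwnd = 16 MSS (slow start, doubled)
RTT 5: cwnd = 32 MSS (slow start, doubled)
RTT 6: cwnd = 33 MSS (congestion avoidance, +1)
RTT 7: cwnd = 34 MSS (congestion avoidance, +1)

34


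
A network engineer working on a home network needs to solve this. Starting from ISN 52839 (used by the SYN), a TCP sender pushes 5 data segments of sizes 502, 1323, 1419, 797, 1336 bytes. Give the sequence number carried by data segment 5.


The SYN occupies sequence number ISN = 52839, so the first data byte is ISN + 1 = 52840.
SEQ of data segment i = (ISN + 1) + sum of payload sizes of segments 1..i-1.
Segment 1: SEQ = 52840, payload = 502 bytes
Segment 2: SEQ = 53342, payload = 1323 bytes
Segment 3: SEQ = 54665, payload = 1419 bytes
Segment 4: SEQ = 56084, payload = 797 bytes
Segment 5: SEQ = 56881, payload = 1336 bytes
SEQ of segment 5 = 52840 + 502 + 1323 + 1419 + 797 = 56881

56881
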